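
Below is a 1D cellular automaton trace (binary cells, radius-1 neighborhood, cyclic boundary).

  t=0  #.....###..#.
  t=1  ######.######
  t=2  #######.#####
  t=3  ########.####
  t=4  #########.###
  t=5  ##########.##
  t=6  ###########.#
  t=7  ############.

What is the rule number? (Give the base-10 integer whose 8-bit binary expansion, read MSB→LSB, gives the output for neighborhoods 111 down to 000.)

  [7] ### => #  t=0,i=7
  [6] ##. => #  t=0,i=8
  [5] #.# => #  t=0,i=12
  [4] #.. => #  t=0,i=1
  [3] .## => .  t=0,i=6
  [2] .#. => #  t=0,i=0
  [1] ..# => #  t=0,i=5
  [0] ... => #  t=0,i=2
  bits 11110111 = 247

247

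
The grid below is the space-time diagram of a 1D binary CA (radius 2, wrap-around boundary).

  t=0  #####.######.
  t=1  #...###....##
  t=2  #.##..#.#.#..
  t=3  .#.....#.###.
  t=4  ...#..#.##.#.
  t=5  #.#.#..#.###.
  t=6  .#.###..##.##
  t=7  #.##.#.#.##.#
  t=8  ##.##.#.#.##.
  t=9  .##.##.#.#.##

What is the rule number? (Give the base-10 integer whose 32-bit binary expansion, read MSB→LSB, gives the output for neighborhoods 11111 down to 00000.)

1016802828

  ##### -> .   bit 31 = 0  t=0,i=2
  ####. -> .   bit 30 = 0  t=0,i=3
  ###.# -> #   bit 29 = 1  t=0,i=4
  ###.. -> #   bit 28 = 1  t=1,i=0
  ##.## -> #   bit 27 = 1  t=0,i=5
  ##.#. -> #   bit 26 = 1  t=4,i=10
  ##..# -> .   bit 25 = 0  t=2,i=4
  ##... -> .   bit 24 = 0  t=1,i=1
  #.### -> #   bit 23 = 1  t=0,i=0
  #.##. -> .   bit 22 = 0  t=2,i=2
  #.#.# -> .   bit 21 = 0  t=2,i=8
  #.#.. -> #   bit 20 = 1  t=2,i=10
  #..## -> #   bit 19 = 1  t=6,i=7
  #..#. -> .   bit 18 = 0  t=2,i=5
  #...# -> #   bit 17 = 1  t=1,i=2
  #.... -> #   bit 16 = 1  t=1,i=8
  .#### -> .   bit 15 = 0  t=0,i=1
  .###. -> .   bit 14 = 0  t=1,i=5
  .##.# -> #   bit 13 = 1  t=4,i=9
  .##.. -> .   bit 12 = 0  t=2,i=3
  .#.## -> #   bit 11 = 1  t=2,i=1
  .#.#. -> #   bit 10 = 1  t=2,i=7
  .#..# -> #   bit 9 = 1  t=2,i=11
  .#... -> .   bit 8 = 0  t=3,i=2
  ..### -> .   bit 7 = 0  t=1,i=4
  ..##. -> .   bit 6 = 0  t=6,i=8
  ..#.# -> .   bit 5 = 0  t=2,i=0
  ..#.. -> .   bit 4 = 0  t=3,i=1
  ...## -> #   bit 3 = 1  t=1,i=3
  ...#. -> #   bit 2 = 1  t=3,i=6
  ....# -> .   bit 1 = 0  t=1,i=9
  ..... -> .   bit 0 = 0  t=3,i=4
  bits 00111100100110110010111000001100 = 1016802828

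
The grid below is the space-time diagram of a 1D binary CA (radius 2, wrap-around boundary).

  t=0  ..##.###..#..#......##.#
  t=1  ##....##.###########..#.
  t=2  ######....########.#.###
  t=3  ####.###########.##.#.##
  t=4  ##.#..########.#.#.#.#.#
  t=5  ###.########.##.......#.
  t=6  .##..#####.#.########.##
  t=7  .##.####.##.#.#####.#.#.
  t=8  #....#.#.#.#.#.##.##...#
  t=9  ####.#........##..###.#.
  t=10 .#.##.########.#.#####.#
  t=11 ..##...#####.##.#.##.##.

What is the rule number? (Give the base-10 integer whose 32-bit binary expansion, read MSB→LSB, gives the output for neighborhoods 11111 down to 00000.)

3041778619

  ##### -> #   bit 31 = 1  t=1,i=11
  ####. -> .   bit 30 = 0  t=1,i=18
  ###.# -> #   bit 29 = 1  t=2,i=17
  ###.. -> #   bit 28 = 1  t=0,i=7
  ##.## -> .   bit 27 = 0  t=0,i=4
  ##.#. -> #   bit 26 = 1  t=0,i=22
  ##..# -> .   bit 25 = 0  t=0,i=8
  ##... -> #   bit 24 = 1  t=1,i=2
  #.### -> .   bit 23 = 0  t=0,i=5
  #.##. -> #   bit 22 = 1  t=1,i=0
  #.#.# -> .   bit 21 = 0  t=2,i=19
  #.#.. -> .   bit 20 = 0  t=0,i=23
  #..## -> #   bit 19 = 1  t=0,i=1
  #..#. -> #   bit 18 = 1  t=0,i=9
  #...# -> .   bit 17 = 0  t=8,i=21
  #.... -> #   bit 16 = 1  t=0,i=15
  .#### -> #   bit 15 = 1  t=1,i=10
  .###. -> #   bit 14 = 1  t=0,i=6
  .##.# -> .   bit 13 = 0  t=0,i=3
  .##.. -> #   bit 12 = 1  t=1,i=1
  .#.## -> #   bit 11 = 1  t=1,i=23
  .#.#. -> .   bit 10 = 0  t=4,i=16
  .#..# -> #   bit 9 = 1  t=0,i=0
  .#... -> #   bit 8 = 1  t=0,i=14
  ..### -> #   bit 7 = 1  t=2,i=10
  ..##. -> .   bit 6 = 0  t=0,i=2
  ..#.# -> #   bit 5 = 1  t=1,i=22
  ..#.. -> #   bit 4 = 1  t=0,i=10
  ...## -> #   bit 3 = 1  t=0,i=19
  ...#. -> .   bit 2 = 0  t=5,i=21
  ....# -> #   bit 1 = 1  t=0,i=18
  ..... -> #   bit 0 = 1  t=0,i=16
  bits 10110101010011011101101110111011 = 3041778619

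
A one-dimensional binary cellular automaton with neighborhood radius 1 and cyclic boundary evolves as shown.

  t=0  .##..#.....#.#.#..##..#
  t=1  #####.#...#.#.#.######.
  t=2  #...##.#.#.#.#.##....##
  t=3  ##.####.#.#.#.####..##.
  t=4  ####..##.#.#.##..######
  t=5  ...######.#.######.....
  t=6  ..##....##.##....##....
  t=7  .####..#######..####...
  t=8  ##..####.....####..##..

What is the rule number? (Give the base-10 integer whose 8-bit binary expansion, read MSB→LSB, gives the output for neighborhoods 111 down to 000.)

  ### -> .   bit 7 = 0  t=1,i=1
  ##. -> #   bit 6 = 1  t=0,i=2
  #.# -> #   bit 5 = 1  t=0,i=0
  #.. -> #   bit 4 = 1  t=0,i=3
  .## -> #   bit 3 = 1  t=0,i=1
  .#. -> .   bit 2 = 0  t=0,i=5
  ..# -> #   bit 1 = 1  t=0,i=4
  ... -> .   bit 0 = 0  t=0,i=7
  bits 01111010 = 122

122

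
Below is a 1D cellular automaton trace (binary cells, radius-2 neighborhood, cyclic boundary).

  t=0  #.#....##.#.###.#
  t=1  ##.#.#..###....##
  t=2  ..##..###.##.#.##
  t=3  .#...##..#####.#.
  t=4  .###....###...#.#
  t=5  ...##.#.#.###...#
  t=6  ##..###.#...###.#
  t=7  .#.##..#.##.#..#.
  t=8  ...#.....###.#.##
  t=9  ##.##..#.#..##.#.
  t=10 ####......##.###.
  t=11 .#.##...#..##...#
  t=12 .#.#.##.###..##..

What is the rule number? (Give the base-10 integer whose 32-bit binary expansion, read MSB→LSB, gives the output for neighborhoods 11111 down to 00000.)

493527954

  #####|.  b31=0 t=3,i=11
  ####.|.  b30=0 t=1,i=0
  ###.#|.  b29=0 t=0,i=14
  ###..|#  b28=1 t=1,i=10
  ##.##|#  b27=1 t=0,i=15
  ##.#.|#  b26=1 t=0,i=1
  ##..#|.  b25=0 t=2,i=0
  ##...|#  b24=1 t=1,i=11
  #.###|.  b23=0 t=0,i=12
  #.##.|#  b22=1 t=0,i=16
  #.#.#|#  b21=1 t=0,i=10
  #.#..|.  b20=0 t=0,i=2
  #..##|#  b19=1 t=1,i=7
  #..#.|.  b18=0 t=3,i=0
  #...#|#  b17=1 t=3,i=3
  #....|.  b16=0 t=0,i=4
  .####|#  b15=1 t=1,i=16
  .###.|.  b14=0 t=0,i=13
  .##.#|#  b13=1 t=0,i=0
  .##..|.  b12=0 t=2,i=3
  .#.##|.  b11=0 t=0,i=11
  .#.#.|.  b10=0 t=1,i=4
  .#..#|#  b9=1 t=1,i=6
  .#...|#  b8=1 t=0,i=3
  ..###|#  b7=1 t=1,i=8
  ..##.|.  b6=0 t=0,i=7
  ..#.#|.  b5=0 t=4,i=14
  ..#..|#  b4=1 t=3,i=1
  ...##|.  b3=0 t=0,i=6
  ...#.|.  b2=0 t=4,i=13
  ....#|#  b1=1 t=0,i=5
  .....|.  b0=0 t=8,i=6
  bits 00011101011010101010001110010010 = 493527954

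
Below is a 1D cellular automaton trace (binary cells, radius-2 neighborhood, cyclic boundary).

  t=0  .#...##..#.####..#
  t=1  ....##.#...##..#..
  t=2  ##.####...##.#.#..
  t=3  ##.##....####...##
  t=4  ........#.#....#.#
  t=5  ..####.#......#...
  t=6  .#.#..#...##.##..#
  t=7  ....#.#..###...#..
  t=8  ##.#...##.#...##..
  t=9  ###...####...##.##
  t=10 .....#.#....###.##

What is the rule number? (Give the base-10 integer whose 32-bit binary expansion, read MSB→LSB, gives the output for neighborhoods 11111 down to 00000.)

  [31] ##### => .  t=9,i=0
  [30] ####. => .  t=0,i=13
  [29] ###.# => .  t=3,i=1
  [28] ###.. => .  t=0,i=14
  [27] ##.## => .  t=2,i=2
  [26] ##.#. => #  t=1,i=6
  [25] ##..# => #  t=0,i=7
  [24] ##... => .  t=2,i=7
  [23] #.### => #  t=0,i=11
  [22] #.##. => .  t=3,i=3
  [21] #.#.# => .  t=2,i=13
  [20] #.#.. => .  t=0,i=1
  [19] #..## => #  t=2,i=17
  [18] #..#. => .  t=0,i=8
  [17] #...# => .  t=0,i=3
  [16] #.... => .  t=1,i=17
  [15] .#### => #  t=0,i=12
  [14] .###. => #  t=7,i=10
  [13] .##.# => #  t=1,i=5
  [12] .##.. => .  t=0,i=6
  [11] .#.## => .  t=0,i=10
  [10] .#.#. => .  t=0,i=0
  [9] .#..# => #  t=2,i=16
  [8] .#... => .  t=0,i=2
  [7] ..### => .  t=3,i=9
  [6] ..##. => #  t=0,i=5
  [5] ..#.# => .  t=0,i=9
  [4] ..#.. => #  t=1,i=15
  [3] ...## => #  t=0,i=4
  [2] ...#. => #  t=4,i=7
  [1] ....# => .  t=1,i=2
  [0] ..... => #  t=1,i=0
  bits 00000110100010001110001001011101 = 109634141

109634141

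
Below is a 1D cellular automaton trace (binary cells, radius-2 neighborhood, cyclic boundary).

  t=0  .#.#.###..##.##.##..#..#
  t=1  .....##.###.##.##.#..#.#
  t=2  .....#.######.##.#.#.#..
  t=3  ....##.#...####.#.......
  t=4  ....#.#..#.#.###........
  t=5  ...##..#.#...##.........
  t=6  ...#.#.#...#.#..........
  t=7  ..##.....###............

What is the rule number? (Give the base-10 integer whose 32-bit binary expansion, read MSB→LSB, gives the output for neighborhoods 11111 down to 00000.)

  nb #####: next=.  (t=2,i=9, bit31=0)
  nb ####.: next=#  (t=2,i=11, bit30=1)
  nb ###.#: next=#  (t=1,i=10, bit29=1)
  nb ###..: next=.  (t=0,i=7, bit28=0)
  nb ##.##: next=#  (t=0,i=12, bit27=1)
  nb ##.#.: next=#  (t=1,i=17, bit26=1)
  nb ##..#: next=#  (t=0,i=8, bit25=1)
  nb ##...: next=.  (t=4,i=16, bit24=0)
  nb #.###: next=#  (t=0,i=5, bit23=1)
  nb #.##.: next=#  (t=0,i=13, bit22=1)
  nb #.#.#: next=.  (t=0,i=1, bit21=0)
  nb #.#..: next=.  (t=1,i=18, bit20=0)
  nb #..##: next=#  (t=0,i=9, bit19=1)
  nb #..#.: next=.  (t=0,i=19, bit18=0)
  nb #...#: next=#  (t=3,i=9, bit17=1)
  nb #....: next=.  (t=1,i=1, bit16=0)
  nb .####: next=.  (t=2,i=8, bit15=0)
  nb .###.: next=#  (t=0,i=6, bit14=1)
  nb .##.#: next=.  (t=0,i=11, bit13=0)
  nb .##..: next=.  (t=0,i=17, bit12=0)
  nb .#.##: next=.  (t=0,i=4, bit11=0)
  nb .#.#.: next=.  (t=0,i=0, bit10=0)
  nb .#..#: next=#  (t=0,i=21, bit9=1)
  nb .#...: next=.  (t=1,i=0, bit8=0)
  nb ..###: next=#  (t=3,i=11, bit7=1)
  nb ..##.: next=#  (t=0,i=10, bit6=1)
  nb ..#.#: next=#  (t=0,i=23, bit5=1)
  nb ..#..: next=.  (t=0,i=20, bit4=0)
  nb ...##: next=.  (t=1,i=4, bit3=0)
  nb ...#.: next=#  (t=2,i=4, bit2=1)
  nb ....#: next=.  (t=1,i=3, bit1=0)
  nb .....: next=.  (t=1,i=2, bit0=0)
  bits 01101110110010100100001011100100 = 1858749156

1858749156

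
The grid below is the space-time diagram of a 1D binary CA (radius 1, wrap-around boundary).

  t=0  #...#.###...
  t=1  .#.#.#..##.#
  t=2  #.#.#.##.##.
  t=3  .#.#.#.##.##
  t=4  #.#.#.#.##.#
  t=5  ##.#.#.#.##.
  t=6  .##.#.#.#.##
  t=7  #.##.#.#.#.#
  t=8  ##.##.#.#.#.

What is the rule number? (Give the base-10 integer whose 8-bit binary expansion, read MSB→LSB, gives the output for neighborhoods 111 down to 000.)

114

  [7] ### => .  t=0,i=7
  [6] ##. => #  t=0,i=8
  [5] #.# => #  t=0,i=5
  [4] #.. => #  t=0,i=1
  [3] .## => .  t=0,i=6
  [2] .#. => .  t=0,i=0
  [1] ..# => #  t=0,i=3
  [0] ... => .  t=0,i=2
  bits 01110010 = 114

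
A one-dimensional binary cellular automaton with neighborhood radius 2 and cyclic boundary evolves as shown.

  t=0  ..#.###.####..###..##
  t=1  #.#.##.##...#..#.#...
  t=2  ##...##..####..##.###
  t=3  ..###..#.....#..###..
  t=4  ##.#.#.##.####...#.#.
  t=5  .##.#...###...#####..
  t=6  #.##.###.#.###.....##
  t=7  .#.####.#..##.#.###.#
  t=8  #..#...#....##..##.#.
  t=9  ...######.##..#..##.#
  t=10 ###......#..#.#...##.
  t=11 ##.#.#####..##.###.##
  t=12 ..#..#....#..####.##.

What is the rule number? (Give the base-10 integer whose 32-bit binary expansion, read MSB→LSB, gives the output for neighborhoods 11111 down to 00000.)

  nb #####: next=.  (t=2,i=20, bit31=0)
  nb ####.: next=.  (t=0,i=10, bit30=0)
  nb ###.#: next=.  (t=0,i=6, bit29=0)
  nb ###..: next=.  (t=0,i=11, bit28=0)
  nb ##.##: next=#  (t=0,i=7, bit27=1)
  nb ##.#.: next=#  (t=4,i=2, bit26=1)
  nb ##..#: next=#  (t=0,i=0, bit25=1)
  nb ##...: next=#  (t=1,i=9, bit24=1)
  nb #.###: next=#  (t=0,i=4, bit23=1)
  nb #.##.: next=.  (t=1,i=4, bit22=0)
  nb #.#.#: next=.  (t=1,i=2, bit21=0)
  nb #.#..: next=.  (t=1,i=17, bit20=0)
  nb #..##: next=.  (t=0,i=13, bit19=0)
  nb #..#.: next=.  (t=0,i=1, bit18=0)
  nb #...#: next=#  (t=1,i=10, bit17=1)
  nb #....: next=.  (t=3,i=9, bit16=0)
  nb .####: next=.  (t=0,i=9, bit15=0)
  nb .###.: next=#  (t=0,i=5, bit14=1)
  nb .##.#: next=#  (t=1,i=5, bit13=1)
  nb .##..: next=.  (t=0,i=20, bit12=0)
  nb .#.##: next=.  (t=0,i=3, bit11=0)
  nb .#.#.: next=#  (t=1,i=1, bit10=1)
  nb .#..#: next=.  (t=1,i=13, bit9=0)
  nb .#...: next=#  (t=1,i=18, bit8=1)
  nb ..###: next=.  (t=0,i=14, bit7=0)
  nb ..##.: next=.  (t=0,i=19, bit6=0)
  nb ..#.#: next=#  (t=0,i=2, bit5=1)
  nb ..#..: next=#  (t=1,i=12, bit4=1)
  nb ...##: next=#  (t=2,i=4, bit3=1)
  nb ...#.: next=#  (t=1,i=11, bit2=1)
  nb ....#: next=#  (t=3,i=0, bit1=1)
  nb .....: next=#  (t=3,i=10, bit0=1)
  bits 00001111100000100110010100111111 = 260203839

260203839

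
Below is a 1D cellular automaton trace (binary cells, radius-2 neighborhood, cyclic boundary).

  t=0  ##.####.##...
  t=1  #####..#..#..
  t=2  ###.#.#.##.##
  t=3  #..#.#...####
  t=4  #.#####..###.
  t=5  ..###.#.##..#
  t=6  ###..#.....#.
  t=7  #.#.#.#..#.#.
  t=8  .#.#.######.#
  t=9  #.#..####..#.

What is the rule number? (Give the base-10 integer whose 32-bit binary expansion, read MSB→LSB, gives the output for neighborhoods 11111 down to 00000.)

  nb #####: next=#  (t=1,i=2, bit31=1)
  nb ####.: next=.  (t=0,i=5, bit30=0)
  nb ###.#: next=.  (t=0,i=6, bit29=0)
  nb ###..: next=#  (t=1,i=4, bit28=1)
  nb ##.##: next=#  (t=0,i=2, bit27=1)
  nb ##.#.: next=#  (t=2,i=3, bit26=1)
  nb ##..#: next=.  (t=1,i=5, bit25=0)
  nb ##...: next=#  (t=0,i=10, bit24=1)
  nb #.###: next=#  (t=0,i=3, bit23=1)
  nb #.##.: next=.  (t=0,i=8, bit22=0)
  nb #.#.#: next=.  (t=2,i=4, bit21=0)
  nb #.#..: next=#  (t=3,i=5, bit20=1)
  nb #..##: next=#  (t=1,i=12, bit19=1)
  nb #..#.: next=#  (t=1,i=6, bit18=1)
  nb #...#: next=.  (t=0,i=11, bit17=0)
  nb #....: next=.  (t=6,i=7, bit16=0)
  nb .####: next=#  (t=0,i=4, bit15=1)
  nb .###.: next=.  (t=4,i=10, bit14=0)
  nb .##.#: next=#  (t=0,i=1, bit13=1)
  nb .##..: next=.  (t=0,i=9, bit12=0)
  nb .#.##: next=.  (t=2,i=7, bit11=0)
  nb .#.#.: next=#  (t=2,i=5, bit10=1)
  nb .#..#: next=#  (t=1,i=8, bit9=1)
  nb .#...: next=#  (t=3,i=6, bit8=1)
  nb ..###: next=#  (t=1,i=0, bit7=1)
  nb ..##.: next=#  (t=0,i=0, bit6=1)
  nb ..#.#: next=#  (t=3,i=3, bit5=1)
  nb ..#..: next=.  (t=1,i=7, bit4=0)
  nb ...##: next=.  (t=0,i=12, bit3=0)
  nb ...#.: next=.  (t=6,i=10, bit2=0)
  nb ....#: next=#  (t=6,i=9, bit1=1)
  nb .....: next=.  (t=6,i=8, bit0=0)
  bits 10011101100111001010011111100010 = 2644289506

2644289506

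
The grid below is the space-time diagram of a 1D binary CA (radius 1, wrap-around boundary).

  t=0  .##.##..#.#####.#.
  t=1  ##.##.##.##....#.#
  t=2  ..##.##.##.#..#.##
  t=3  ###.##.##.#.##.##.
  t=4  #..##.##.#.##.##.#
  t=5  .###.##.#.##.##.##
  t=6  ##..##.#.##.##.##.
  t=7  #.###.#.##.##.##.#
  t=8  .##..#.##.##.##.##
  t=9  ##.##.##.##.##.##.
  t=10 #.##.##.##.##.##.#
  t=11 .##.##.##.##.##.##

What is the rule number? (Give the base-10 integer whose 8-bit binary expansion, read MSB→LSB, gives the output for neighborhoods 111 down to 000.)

58

  ### -> .   bit 7 = 0  t=0,i=11
  ##. -> .   bit 6 = 0  t=0,i=2
  #.# -> #   bit 5 = 1  t=0,i=3
  #.. -> #   bit 4 = 1  t=0,i=6
  .## -> #   bit 3 = 1  t=0,i=1
  .#. -> .   bit 2 = 0  t=0,i=8
  ..# -> #   bit 1 = 1  t=0,i=0
  ... -> .   bit 0 = 0  t=1,i=12
  bits 00111010 = 58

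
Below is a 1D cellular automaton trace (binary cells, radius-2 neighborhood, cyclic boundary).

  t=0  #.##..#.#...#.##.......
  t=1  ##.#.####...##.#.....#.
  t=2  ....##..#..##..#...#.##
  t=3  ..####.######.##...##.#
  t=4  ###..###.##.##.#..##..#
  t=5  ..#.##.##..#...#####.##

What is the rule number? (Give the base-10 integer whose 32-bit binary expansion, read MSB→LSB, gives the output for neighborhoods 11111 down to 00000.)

  [31] ##### => #  t=3,i=9
  [30] ####. => .  t=1,i=7
  [29] ###.# => #  t=3,i=5
  [28] ###.. => #  t=1,i=8
  [27] ##.## => #  t=3,i=6
  [26] ##.#. => .  t=1,i=2
  [25] ##..# => .  t=0,i=4
  [24] ##... => .  t=0,i=16
  [23] #.### => #  t=1,i=5
  [22] #.##. => .  t=0,i=2
  [21] #.#.# => .  t=1,i=3
  [20] #.#.. => #  t=0,i=8
  [19] #..## => #  t=2,i=10
  [18] #..#. => #  t=0,i=5
  [17] #...# => .  t=0,i=10
  [16] #.... => .  t=0,i=17
  [15] .#### => .  t=1,i=6
  [14] .###. => .  t=4,i=6
  [13] .##.# => .  t=1,i=1
  [12] .##.. => #  t=0,i=3
  [11] .#.## => #  t=0,i=1
  [10] .#.#. => #  t=0,i=7
  [9] .#..# => #  t=2,i=9
  [8] .#... => .  t=0,i=9
  [7] ..### => #  t=3,i=2
  [6] ..##. => #  t=1,i=12
  [5] ..#.# => #  t=0,i=0
  [4] ..#.. => #  t=2,i=8
  [3] ...## => #  t=1,i=11
  [2] ...#. => .  t=0,i=11
  [1] ....# => #  t=0,i=21
  [0] ..... => .  t=0,i=18
  bits 10111000100111000001111011111010 = 3097239290

3097239290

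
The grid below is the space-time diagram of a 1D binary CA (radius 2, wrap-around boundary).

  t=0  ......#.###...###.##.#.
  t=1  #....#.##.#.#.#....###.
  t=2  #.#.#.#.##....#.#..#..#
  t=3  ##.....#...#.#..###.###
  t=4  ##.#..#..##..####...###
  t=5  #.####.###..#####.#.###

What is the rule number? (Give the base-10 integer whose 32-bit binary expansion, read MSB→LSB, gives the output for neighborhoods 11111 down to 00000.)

  ##### -> #   bit 31 = 1  t=3,i=22
  ####. -> #   bit 30 = 1  t=3,i=0
  ###.# -> .   bit 29 = 0  t=0,i=16
  ###.. -> #   bit 28 = 1  t=0,i=10
  ##.## -> .   bit 27 = 0  t=0,i=17
  ##.#. -> #   bit 26 = 1  t=0,i=20
  ##..# -> .   bit 25 = 0  t=4,i=11
  ##... -> .   bit 24 = 0  t=0,i=11
  #.### -> #   bit 23 = 1  t=0,i=8
  #.##. -> .   bit 22 = 0  t=0,i=18
  #.#.# -> .   bit 21 = 0  t=1,i=10
  #.#.. -> #   bit 20 = 1  t=0,i=21
  #..## -> #   bit 19 = 1  t=2,i=21
  #..#. -> #   bit 18 = 1  t=2,i=18
  #...# -> #   bit 17 = 1  t=0,i=12
  #.... -> #   bit 16 = 1  t=0,i=0
  .#### -> #   bit 15 = 1  t=3,i=21
  .###. -> .   bit 14 = 0  t=0,i=9
  .##.# -> #   bit 13 = 1  t=0,i=19
  .##.. -> .   bit 12 = 0  t=2,i=9
  .#.## -> #   bit 11 = 1  t=0,i=7
  .#.#. -> .   bit 10 = 0  t=1,i=11
  .#..# -> #   bit 9 = 1  t=2,i=17
  .#... -> .   bit 8 = 0  t=0,i=22
  ..### -> #   bit 7 = 1  t=0,i=14
  ..##. -> #   bit 6 = 1  t=2,i=22
  ..#.# -> .   bit 5 = 0  t=0,i=6
  ..#.. -> .   bit 4 = 0  t=2,i=19
  ...## -> .   bit 3 = 0  t=0,i=13
  ...#. -> #   bit 2 = 1  t=0,i=5
  ....# -> .   bit 1 = 0  t=0,i=4
  ..... -> .   bit 0 = 0  t=0,i=1
  bits 11010100100111111010101011000100 = 3567233732

3567233732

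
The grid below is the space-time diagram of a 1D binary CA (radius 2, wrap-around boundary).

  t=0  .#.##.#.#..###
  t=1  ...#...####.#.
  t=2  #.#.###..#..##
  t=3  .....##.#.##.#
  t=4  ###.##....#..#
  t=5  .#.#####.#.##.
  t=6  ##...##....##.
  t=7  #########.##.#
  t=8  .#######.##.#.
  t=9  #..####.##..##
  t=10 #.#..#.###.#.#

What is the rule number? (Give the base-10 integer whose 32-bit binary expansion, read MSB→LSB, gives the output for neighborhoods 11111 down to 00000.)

  #####|#  b31=1 t=5,i=5
  ####.|#  b30=1 t=1,i=9
  ###.#|.  b29=0 t=0,i=13
  ###..|#  b28=1 t=2,i=6
  ##.##|#  b27=1 t=4,i=3
  ##.#.|.  b26=0 t=0,i=0
  ##..#|.  b25=0 t=2,i=7
  ##...|#  b24=1 t=4,i=6
  #.###|.  b23=0 t=2,i=4
  #.##.|#  b22=1 t=0,i=3
  #.#.#|.  b21=0 t=0,i=1
  #.#..|#  b20=1 t=0,i=8
  #..##|#  b19=1 t=0,i=10
  #..#.|#  b18=1 t=2,i=8
  #...#|#  b17=1 t=1,i=5
  #....|#  b16=1 t=1,i=0
  .####|.  b15=0 t=1,i=8
  .###.|#  b14=1 t=0,i=12
  .##.#|.  b13=0 t=0,i=4
  .##..|#  b12=1 t=4,i=5
  .#.##|.  b11=0 t=0,i=2
  .#.#.|#  b10=1 t=0,i=7
  .#..#|#  b9=1 t=0,i=9
  .#...|#  b8=1 t=1,i=4
  ..###|.  b7=0 t=0,i=11
  ..##.|#  b6=1 t=3,i=5
  ..#.#|#  b5=1 t=5,i=1
  ..#..|.  b4=0 t=1,i=3
  ...##|#  b3=1 t=1,i=6
  ...#.|#  b2=1 t=1,i=2
  ....#|.  b1=0 t=1,i=1
  .....|#  b0=1 t=3,i=2
  bits 11011001010111110101011101101101 = 3646904173

3646904173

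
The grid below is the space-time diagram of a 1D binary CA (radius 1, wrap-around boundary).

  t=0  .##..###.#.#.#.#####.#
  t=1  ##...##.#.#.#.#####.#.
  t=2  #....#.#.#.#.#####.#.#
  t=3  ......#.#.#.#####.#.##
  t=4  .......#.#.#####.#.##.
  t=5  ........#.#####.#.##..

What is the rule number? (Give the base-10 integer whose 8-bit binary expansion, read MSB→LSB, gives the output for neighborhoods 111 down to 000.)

  ### -> #   bit 7 = 1  t=0,i=6
  ##. -> .   bit 6 = 0  t=0,i=2
  #.# -> #   bit 5 = 1  t=0,i=0
  #.. -> .   bit 4 = 0  t=0,i=3
  .## -> #   bit 3 = 1  t=0,i=1
  .#. -> .   bit 2 = 0  t=0,i=9
  ..# -> .   bit 1 = 0  t=0,i=4
  ... -> .   bit 0 = 0  t=1,i=3
  bits 10101000 = 168

168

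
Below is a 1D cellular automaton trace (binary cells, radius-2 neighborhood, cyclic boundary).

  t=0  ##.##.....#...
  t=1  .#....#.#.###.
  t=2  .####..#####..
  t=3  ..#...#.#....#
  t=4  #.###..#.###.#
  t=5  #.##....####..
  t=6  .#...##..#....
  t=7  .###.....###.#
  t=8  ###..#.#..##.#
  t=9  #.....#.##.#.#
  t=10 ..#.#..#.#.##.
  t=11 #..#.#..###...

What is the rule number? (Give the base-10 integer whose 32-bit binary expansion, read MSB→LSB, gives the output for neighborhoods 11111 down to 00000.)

  [31] ##### => .  t=2,i=9
  [30] ####. => .  t=2,i=3
  [29] ###.# => #  t=4,i=11
  [28] ###.. => .  t=1,i=12
  [27] ##.## => .  t=0,i=2
  [26] ##.#. => .  t=7,i=12
  [25] ##..# => .  t=1,i=13
  [24] ##... => .  t=0,i=5
  [23] #.### => #  t=1,i=10
  [22] #.##. => .  t=0,i=3
  [21] #.#.# => #  t=1,i=8
  [20] #.#.. => .  t=3,i=8
  [19] #..## => #  t=2,i=6
  [18] #..#. => .  t=1,i=0
  [17] #...# => #  t=0,i=12
  [16] #.... => #  t=0,i=6
  [15] .#### => #  t=2,i=2
  [14] .###. => #  t=1,i=11
  [13] .##.# => #  t=0,i=1
  [12] .##.. => .  t=0,i=4
  [11] .#.## => #  t=1,i=9
  [10] .#.#. => #  t=1,i=7
  [9] .#..# => #  t=3,i=0
  [8] .#... => #  t=0,i=11
  [7] ..### => .  t=2,i=1
  [6] ..##. => .  t=0,i=0
  [5] ..#.# => .  t=1,i=6
  [4] ..#.. => #  t=0,i=10
  [3] ...## => .  t=0,i=13
  [2] ...#. => .  t=0,i=9
  [1] ....# => #  t=0,i=8
  [0] ..... => .  t=0,i=7
  bits 00100000101010111110111100010010 = 548138770

548138770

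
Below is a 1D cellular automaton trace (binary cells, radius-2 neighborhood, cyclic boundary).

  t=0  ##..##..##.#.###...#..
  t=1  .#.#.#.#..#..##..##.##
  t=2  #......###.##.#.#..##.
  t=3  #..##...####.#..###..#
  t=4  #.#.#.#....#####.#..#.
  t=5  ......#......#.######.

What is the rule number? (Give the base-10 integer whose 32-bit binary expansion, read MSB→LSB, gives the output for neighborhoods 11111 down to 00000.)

2900251173

  #####|#  b31=1 t=4,i=13
  ####.|.  b30=0 t=3,i=10
  ###.#|#  b29=1 t=2,i=9
  ###..|.  b28=0 t=0,i=15
  ##.##|#  b27=1 t=1,i=19
  ##.#.|#  b26=1 t=0,i=10
  ##..#|.  b25=0 t=0,i=2
  ##...|.  b24=0 t=0,i=16
  #.###|#  b23=1 t=0,i=13
  #.##.|#  b22=1 t=1,i=20
  #.#.#|.  b21=0 t=0,i=11
  #.#..|#  b20=1 t=1,i=7
  #..##|#  b19=1 t=0,i=3
  #..#.|#  b18=1 t=1,i=9
  #...#|#  b17=1 t=0,i=17
  #....|.  b16=0 t=2,i=2
  .####|.  b15=0 t=3,i=9
  .###.|#  b14=1 t=0,i=14
  .##.#|.  b13=0 t=0,i=9
  .##..|#  b12=1 t=0,i=1
  .#.##|.  b11=0 t=0,i=12
  .#.#.|.  b10=0 t=1,i=2
  .#..#|#  b9=1 t=0,i=20
  .#...|.  b8=0 t=2,i=1
  ..###|.  b7=0 t=2,i=7
  ..##.|.  b6=0 t=0,i=0
  ..#.#|#  b5=1 t=4,i=20
  ..#..|.  b4=0 t=0,i=19
  ...##|.  b3=0 t=2,i=6
  ...#.|#  b2=1 t=0,i=18
  ....#|.  b1=0 t=2,i=5
  .....|#  b0=1 t=2,i=3
  bits 10101100110111100101001000100101 = 2900251173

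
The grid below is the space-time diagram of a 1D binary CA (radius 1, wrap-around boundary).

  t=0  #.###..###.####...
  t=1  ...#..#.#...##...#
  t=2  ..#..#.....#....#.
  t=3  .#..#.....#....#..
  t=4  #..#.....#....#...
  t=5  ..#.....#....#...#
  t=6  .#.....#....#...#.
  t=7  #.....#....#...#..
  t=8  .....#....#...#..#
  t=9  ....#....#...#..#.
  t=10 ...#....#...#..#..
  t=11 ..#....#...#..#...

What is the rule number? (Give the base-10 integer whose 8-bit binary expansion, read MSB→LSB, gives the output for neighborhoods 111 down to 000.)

130

  ###|#  b7=1 t=0,i=3
  ##.|.  b6=0 t=0,i=4
  #.#|.  b5=0 t=0,i=1
  #..|.  b4=0 t=0,i=5
  .##|.  b3=0 t=0,i=2
  .#.|.  b2=0 t=0,i=0
  ..#|#  b1=1 t=0,i=6
  ...|.  b0=0 t=0,i=16
  bits 10000010 = 130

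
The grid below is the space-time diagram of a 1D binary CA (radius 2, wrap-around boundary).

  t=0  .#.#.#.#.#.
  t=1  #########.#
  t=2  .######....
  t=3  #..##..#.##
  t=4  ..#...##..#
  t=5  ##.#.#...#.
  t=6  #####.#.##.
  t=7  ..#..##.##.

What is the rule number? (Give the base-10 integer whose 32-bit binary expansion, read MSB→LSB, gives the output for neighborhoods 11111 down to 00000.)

  #####|#  b31=1 t=1,i=1
  ####.|.  b30=0 t=1,i=7
  ###.#|.  b29=0 t=1,i=8
  ###..|.  b28=0 t=2,i=6
  ##.##|.  b27=0 t=1,i=9
  ##.#.|#  b26=1 t=5,i=2
  ##..#|.  b25=0 t=3,i=1
  ##...|#  b24=1 t=2,i=7
  #.###|.  b23=0 t=1,i=10
  #.##.|#  b22=1 t=5,i=0
  #.#.#|#  b21=1 t=0,i=3
  #.#..|.  b20=0 t=0,i=9
  #..##|#  b19=1 t=3,i=2
  #..#.|#  b18=1 t=0,i=0
  #...#|.  b17=0 t=4,i=4
  #....|.  b16=0 t=2,i=8
  .####|.  b15=0 t=1,i=0
  .###.|#  b14=1 t=3,i=10
  .##.#|#  b13=1 t=5,i=1
  .##..|.  b12=0 t=3,i=4
  .#.##|.  b11=0 t=3,i=8
  .#.#.|#  b10=1 t=0,i=2
  .#..#|#  b9=1 t=0,i=10
  .#...|#  b8=1 t=4,i=3
  ..###|.  b7=0 t=2,i=1
  ..##.|.  b6=0 t=3,i=3
  ..#.#|#  b5=1 t=0,i=1
  ..#..|.  b4=0 t=4,i=2
  ...##|#  b3=1 t=2,i=0
  ...#.|#  b2=1 t=5,i=8
  ....#|#  b1=1 t=2,i=10
  .....|#  b0=1 t=2,i=9
  bits 10000101011011000110011100101111 = 2238474031

2238474031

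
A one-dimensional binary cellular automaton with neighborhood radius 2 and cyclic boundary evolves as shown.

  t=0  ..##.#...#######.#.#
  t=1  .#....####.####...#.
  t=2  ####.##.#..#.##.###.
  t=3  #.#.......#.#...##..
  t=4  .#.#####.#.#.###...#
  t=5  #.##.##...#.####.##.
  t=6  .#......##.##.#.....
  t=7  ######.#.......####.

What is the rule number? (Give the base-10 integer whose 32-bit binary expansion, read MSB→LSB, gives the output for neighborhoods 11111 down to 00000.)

  ##### -> #   bit 31 = 1  t=0,i=11
  ####. -> #   bit 30 = 1  t=0,i=14
  ###.# -> .   bit 29 = 0  t=0,i=15
  ###.. -> #   bit 28 = 1  t=1,i=14
  ##.## -> .   bit 27 = 0  t=1,i=10
  ##.#. -> .   bit 26 = 0  t=0,i=4
  ##..# -> .   bit 25 = 0  t=3,i=18
  ##... -> .   bit 24 = 0  t=1,i=15
  #.### -> #   bit 23 = 1  t=1,i=11
  #.##. -> .   bit 22 = 0  t=2,i=5
  #.#.# -> .   bit 21 = 0  t=0,i=17
  #.#.. -> .   bit 20 = 0  t=0,i=5
  #..## -> #   bit 19 = 1  t=0,i=1
  #..#. -> #   bit 18 = 1  t=1,i=0
  #...# -> #   bit 17 = 1  t=0,i=7
  #.... -> #   bit 16 = 1  t=1,i=3
  .#### -> .   bit 15 = 0  t=0,i=10
  .###. -> #   bit 14 = 1  t=2,i=17
  .##.# -> .   bit 13 = 0  t=0,i=3
  .##.. -> .   bit 12 = 0  t=3,i=17
  .#.## -> #   bit 11 = 1  t=2,i=12
  .#.#. -> #   bit 10 = 1  t=0,i=18
  .#..# -> .   bit 9 = 0  t=0,i=0
  .#... -> #   bit 8 = 1  t=0,i=6
  ..### -> #   bit 7 = 1  t=0,i=9
  ..##. -> .   bit 6 = 0  t=0,i=2
  ..#.# -> .   bit 5 = 0  t=2,i=11
  ..#.. -> #   bit 4 = 1  t=1,i=1
  ...## -> #   bit 3 = 1  t=0,i=8
  ...#. -> #   bit 2 = 1  t=1,i=17
  ....# -> .   bit 1 = 0  t=1,i=4
  ..... -> #   bit 0 = 1  t=3,i=5
  bits 11010000100011110100110110011101 = 3499052445

3499052445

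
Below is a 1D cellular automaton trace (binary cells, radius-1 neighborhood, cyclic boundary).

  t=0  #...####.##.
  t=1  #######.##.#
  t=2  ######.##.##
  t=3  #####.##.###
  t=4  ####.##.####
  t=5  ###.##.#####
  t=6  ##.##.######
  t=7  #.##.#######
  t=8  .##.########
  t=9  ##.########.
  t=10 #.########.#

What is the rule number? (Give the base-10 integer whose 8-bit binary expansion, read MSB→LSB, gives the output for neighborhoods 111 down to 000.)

  ### -> #   bit 7 = 1  t=0,i=5
  ##. -> .   bit 6 = 0  t=0,i=7
  #.# -> #   bit 5 = 1  t=0,i=8
  #.. -> #   bit 4 = 1  t=0,i=1
  .## -> #   bit 3 = 1  t=0,i=4
  .#. -> #   bit 2 = 1  t=0,i=0
  ..# -> #   bit 1 = 1  t=0,i=3
  ... -> #   bit 0 = 1  t=0,i=2
  bits 10111111 = 191

191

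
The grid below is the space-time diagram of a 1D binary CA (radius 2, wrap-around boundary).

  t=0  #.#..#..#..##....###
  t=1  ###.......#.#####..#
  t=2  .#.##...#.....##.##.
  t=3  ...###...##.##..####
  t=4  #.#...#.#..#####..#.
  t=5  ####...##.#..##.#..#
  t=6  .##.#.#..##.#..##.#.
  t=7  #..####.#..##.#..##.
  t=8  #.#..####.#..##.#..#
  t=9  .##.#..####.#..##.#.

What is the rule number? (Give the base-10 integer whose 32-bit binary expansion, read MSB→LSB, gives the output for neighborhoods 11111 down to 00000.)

  [31] ##### => #  t=1,i=14
  [30] ####. => #  t=0,i=19
  [29] ###.# => #  t=0,i=0
  [28] ###.. => .  t=1,i=2
  [27] ##.## => #  t=2,i=16
  [26] ##.#. => #  t=0,i=1
  [25] ##..# => #  t=1,i=17
  [24] ##... => #  t=0,i=13
  [23] #.### => .  t=1,i=12
  [22] #.##. => #  t=2,i=3
  [21] #.#.# => #  t=4,i=0
  [20] #.#.. => #  t=0,i=2
  [19] #..## => #  t=0,i=10
  [18] #..#. => .  t=0,i=4
  [17] #...# => .  t=2,i=6
  [16] #.... => #  t=0,i=14
  [15] .#### => .  t=0,i=18
  [14] .###. => .  t=3,i=4
  [13] .##.# => .  t=2,i=15
  [12] .##.. => #  t=0,i=12
  [11] .#.## => .  t=1,i=11
  [10] .#.#. => #  t=4,i=1
  [9] .#..# => .  t=0,i=3
  [8] .#... => #  t=2,i=9
  [7] ..### => .  t=0,i=17
  [6] ..##. => .  t=0,i=11
  [5] ..#.# => .  t=1,i=10
  [4] ..#.. => .  t=0,i=5
  [3] ...## => #  t=0,i=16
  [2] ...#. => .  t=1,i=9
  [1] ....# => #  t=0,i=15
  [0] ..... => .  t=1,i=5
  bits 11101111011110010001010100001010 = 4017689866

4017689866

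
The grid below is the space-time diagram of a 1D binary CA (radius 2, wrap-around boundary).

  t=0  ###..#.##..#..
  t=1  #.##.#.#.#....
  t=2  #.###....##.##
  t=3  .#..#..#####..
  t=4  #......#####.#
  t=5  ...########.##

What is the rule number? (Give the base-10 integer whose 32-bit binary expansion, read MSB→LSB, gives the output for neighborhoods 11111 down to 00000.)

  #####|#  b31=1 t=3,i=9
  ####.|#  b30=1 t=3,i=10
  ###.#|.  b29=0 t=2,i=0
  ###..|#  b28=1 t=0,i=2
  ##.##|#  b27=1 t=2,i=1
  ##.#.|#  b26=1 t=1,i=4
  ##..#|#  b25=1 t=0,i=3
  ##...|.  b24=0 t=2,i=5
  #.###|.  b23=0 t=2,i=2
  #.##.|#  b22=1 t=0,i=7
  #.#.#|.  b21=0 t=1,i=5
  #.#..|#  b20=1 t=1,i=9
  #..##|.  b19=0 t=0,i=13
  #..#.|.  b18=0 t=0,i=4
  #...#|#  b17=1 t=3,i=13
  #....|.  b16=0 t=1,i=11
  .####|#  b15=1 t=3,i=8
  .###.|.  b14=0 t=0,i=1
  .##.#|#  b13=1 t=1,i=3
  .##..|.  b12=0 t=0,i=8
  .#.##|.  b11=0 t=0,i=6
  .#.#.|.  b10=0 t=1,i=6
  .#..#|.  b9=0 t=0,i=12
  .#...|#  b8=1 t=1,i=10
  ..###|#  b7=1 t=0,i=0
  ..##.|#  b6=1 t=2,i=9
  ..#.#|#  b5=1 t=0,i=5
  ..#..|.  b4=0 t=0,i=11
  ...##|#  b3=1 t=2,i=8
  ...#.|#  b2=1 t=1,i=13
  ....#|#  b1=1 t=1,i=12
  .....|#  b0=1 t=4,i=3
  bits 11011110010100101010000111101111 = 3729957359

3729957359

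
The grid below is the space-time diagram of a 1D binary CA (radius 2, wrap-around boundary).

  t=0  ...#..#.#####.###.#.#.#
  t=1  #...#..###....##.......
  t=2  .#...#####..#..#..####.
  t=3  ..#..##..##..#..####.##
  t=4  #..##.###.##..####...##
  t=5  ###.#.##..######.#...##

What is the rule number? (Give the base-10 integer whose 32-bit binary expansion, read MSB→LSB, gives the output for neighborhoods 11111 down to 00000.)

315161475

  ##### -> .   bit 31 = 0  t=0,i=10
  ####. -> .   bit 30 = 0  t=0,i=11
  ###.# -> .   bit 29 = 0  t=0,i=12
  ###.. -> #   bit 28 = 1  t=1,i=9
  ##.## -> .   bit 27 = 0  t=0,i=13
  ##.#. -> .   bit 26 = 0  t=0,i=17
  ##..# -> #   bit 25 = 1  t=2,i=10
  ##... -> .   bit 24 = 0  t=1,i=10
  #.### -> #   bit 23 = 1  t=0,i=8
  #.##. -> #   bit 22 = 1  t=3,i=21
  #.#.# -> .   bit 21 = 0  t=0,i=18
  #.#.. -> .   bit 20 = 0  t=0,i=22
  #..## -> #   bit 19 = 1  t=1,i=6
  #..#. -> .   bit 18 = 0  t=0,i=5
  #...# -> .   bit 17 = 0  t=0,i=1
  #.... -> .   bit 16 = 0  t=1,i=11
  .#### -> #   bit 15 = 1  t=0,i=9
  .###. -> #   bit 14 = 1  t=0,i=15
  .##.# -> #   bit 13 = 1  t=4,i=4
  .##.. -> #   bit 12 = 1  t=1,i=15
  .#.## -> #   bit 11 = 1  t=0,i=7
  .#.#. -> .   bit 10 = 0  t=0,i=19
  .#..# -> #   bit 9 = 1  t=0,i=4
  .#... -> #   bit 8 = 1  t=0,i=0
  ..### -> #   bit 7 = 1  t=1,i=7
  ..##. -> .   bit 6 = 0  t=1,i=14
  ..#.# -> .   bit 5 = 0  t=0,i=6
  ..#.. -> .   bit 4 = 0  t=0,i=3
  ...## -> .   bit 3 = 0  t=1,i=13
  ...#. -> .   bit 2 = 0  t=0,i=2
  ....# -> #   bit 1 = 1  t=1,i=12
  ..... -> #   bit 0 = 1  t=1,i=18
  bits 00010010110010001111101110000011 = 315161475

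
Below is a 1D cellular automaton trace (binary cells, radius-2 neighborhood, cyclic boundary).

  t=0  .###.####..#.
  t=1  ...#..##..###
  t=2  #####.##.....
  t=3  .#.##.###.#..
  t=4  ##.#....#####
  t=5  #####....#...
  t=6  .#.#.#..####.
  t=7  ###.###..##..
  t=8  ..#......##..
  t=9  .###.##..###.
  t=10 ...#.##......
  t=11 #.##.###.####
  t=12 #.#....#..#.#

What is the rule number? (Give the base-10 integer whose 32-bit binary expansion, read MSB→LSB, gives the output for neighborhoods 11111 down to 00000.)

1700173685

  ##### -> .   bit 31 = 0  t=2,i=2
  ####. -> #   bit 30 = 1  t=0,i=7
  ###.# -> #   bit 29 = 1  t=0,i=3
  ###.. -> .   bit 28 = 0  t=0,i=8
  ##.## -> .   bit 27 = 0  t=0,i=4
  ##.#. -> #   bit 26 = 1  t=3,i=9
  ##..# -> .   bit 25 = 0  t=0,i=9
  ##... -> #   bit 24 = 1  t=1,i=0
  #.### -> .   bit 23 = 0  t=0,i=5
  #.##. -> #   bit 22 = 1  t=2,i=6
  #.#.# -> .   bit 21 = 0  t=6,i=3
  #.#.. -> #   bit 20 = 1  t=3,i=10
  #..## -> .   bit 19 = 0  t=0,i=0
  #..#. -> #   bit 18 = 1  t=0,i=10
  #...# -> #   bit 17 = 1  t=1,i=1
  #.... -> .   bit 16 = 0  t=2,i=9
  .#### -> #   bit 15 = 1  t=0,i=6
  .###. -> .   bit 14 = 0  t=0,i=2
  .##.# -> .   bit 13 = 0  t=3,i=4
  .##.. -> #   bit 12 = 1  t=1,i=7
  .#.## -> .   bit 11 = 0  t=3,i=2
  .#.#. -> #   bit 10 = 1  t=6,i=2
  .#..# -> #   bit 9 = 1  t=0,i=12
  .#... -> #   bit 8 = 1  t=3,i=11
  ..### -> .   bit 7 = 0  t=0,i=1
  ..##. -> #   bit 6 = 1  t=1,i=6
  ..#.# -> #   bit 5 = 1  t=3,i=1
  ..#.. -> #   bit 4 = 1  t=0,i=11
  ...## -> .   bit 3 = 0  t=2,i=12
  ...#. -> #   bit 2 = 1  t=1,i=2
  ....# -> .   bit 1 = 0  t=2,i=11
  ..... -> #   bit 0 = 1  t=2,i=10
  bits 01100101010101101001011101110101 = 1700173685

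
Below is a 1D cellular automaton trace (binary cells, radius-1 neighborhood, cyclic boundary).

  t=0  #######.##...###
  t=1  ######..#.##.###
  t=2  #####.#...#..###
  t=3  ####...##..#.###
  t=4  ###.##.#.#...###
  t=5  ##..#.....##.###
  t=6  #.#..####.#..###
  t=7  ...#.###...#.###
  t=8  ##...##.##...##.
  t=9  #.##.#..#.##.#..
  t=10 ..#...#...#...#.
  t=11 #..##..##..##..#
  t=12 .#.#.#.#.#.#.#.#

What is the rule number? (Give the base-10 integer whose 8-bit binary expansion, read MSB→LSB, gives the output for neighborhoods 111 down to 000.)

  nb ###: next=#  (t=0,i=0, bit7=1)
  nb ##.: next=.  (t=0,i=6, bit6=0)
  nb #.#: next=.  (t=0,i=7, bit5=0)
  nb #..: next=#  (t=0,i=10, bit4=1)
  nb .##: next=#  (t=0,i=8, bit3=1)
  nb .#.: next=.  (t=1,i=8, bit2=0)
  nb ..#: next=.  (t=0,i=12, bit1=0)
  nb ...: next=#  (t=0,i=11, bit0=1)
  bits 10011001 = 153

153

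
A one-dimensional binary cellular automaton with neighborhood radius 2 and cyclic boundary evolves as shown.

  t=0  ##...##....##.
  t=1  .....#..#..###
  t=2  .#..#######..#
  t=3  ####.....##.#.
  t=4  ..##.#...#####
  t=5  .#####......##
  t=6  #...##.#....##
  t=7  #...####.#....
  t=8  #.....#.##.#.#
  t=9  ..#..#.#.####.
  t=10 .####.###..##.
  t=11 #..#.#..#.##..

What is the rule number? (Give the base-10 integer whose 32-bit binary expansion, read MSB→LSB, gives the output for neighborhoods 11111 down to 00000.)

  [31] ##### => .  t=2,i=6
  [30] ####. => #  t=2,i=9
  [29] ###.# => .  t=7,i=7
  [28] ###.. => #  t=1,i=13
  [27] ##.## => #  t=0,i=13
  [26] ##.#. => #  t=3,i=11
  [25] ##..# => .  t=2,i=11
  [24] ##... => .  t=0,i=2
  [23] #.### => .  t=3,i=0
  [22] #.##. => .  t=0,i=0
  [21] #.#.# => #  t=3,i=12
  [20] #.#.. => #  t=2,i=1
  [19] #..## => #  t=1,i=10
  [18] #..#. => #  t=1,i=7
  [17] #...# => .  t=0,i=3
  [16] #.... => #  t=0,i=8
  [15] .#### => .  t=2,i=5
  [14] .###. => .  t=1,i=12
  [13] .##.# => #  t=0,i=12
  [12] .##.. => .  t=0,i=1
  [11] .#.## => #  t=3,i=13
  [10] .#.#. => #  t=2,i=0
  [9] .#..# => #  t=1,i=6
  [8] .#... => .  t=4,i=6
  [7] ..### => .  t=1,i=11
  [6] ..##. => #  t=0,i=5
  [5] ..#.# => .  t=2,i=13
  [4] ..#.. => #  t=1,i=5
  [3] ...## => .  t=0,i=4
  [2] ...#. => #  t=1,i=4
  [1] ....# => .  t=0,i=9
  [0] ..... => .  t=1,i=2
  bits 01011100001111010010111001010100 = 1547513428

1547513428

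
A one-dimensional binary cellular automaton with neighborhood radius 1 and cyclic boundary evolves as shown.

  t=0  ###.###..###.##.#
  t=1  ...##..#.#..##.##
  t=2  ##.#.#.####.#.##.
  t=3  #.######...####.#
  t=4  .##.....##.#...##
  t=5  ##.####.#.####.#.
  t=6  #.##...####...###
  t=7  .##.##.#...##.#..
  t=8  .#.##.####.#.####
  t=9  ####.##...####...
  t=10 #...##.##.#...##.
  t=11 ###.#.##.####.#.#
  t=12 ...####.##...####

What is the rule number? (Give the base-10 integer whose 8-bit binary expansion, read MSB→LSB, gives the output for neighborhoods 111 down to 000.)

  ###|.  b7=0 t=0,i=0
  ##.|.  b6=0 t=0,i=2
  #.#|#  b5=1 t=0,i=3
  #..|#  b4=1 t=0,i=7
  .##|#  b3=1 t=0,i=4
  .#.|#  b2=1 t=1,i=7
  ..#|.  b1=0 t=0,i=8
  ...|#  b0=1 t=1,i=1
  bits 00111101 = 61

61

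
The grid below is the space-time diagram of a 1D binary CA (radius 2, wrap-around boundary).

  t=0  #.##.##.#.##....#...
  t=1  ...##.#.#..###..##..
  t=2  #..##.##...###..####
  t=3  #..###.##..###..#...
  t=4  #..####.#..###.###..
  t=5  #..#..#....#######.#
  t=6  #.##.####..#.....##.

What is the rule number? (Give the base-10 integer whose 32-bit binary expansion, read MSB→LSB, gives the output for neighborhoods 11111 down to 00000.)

  ##### -> .   bit 31 = 0  t=2,i=18
  ####. -> .   bit 30 = 0  t=2,i=19
  ###.# -> #   bit 29 = 1  t=3,i=5
  ###.. -> #   bit 28 = 1  t=1,i=13
  ##.## -> #   bit 27 = 1  t=0,i=4
  ##.#. -> .   bit 26 = 0  t=0,i=7
  ##..# -> .   bit 25 = 0  t=1,i=14
  ##... -> #   bit 24 = 1  t=0,i=12
  #.### -> #   bit 23 = 1  t=4,i=15
  #.##. -> .   bit 22 = 0  t=0,i=2
  #.#.# -> #   bit 21 = 1  t=0,i=8
  #.#.. -> .   bit 20 = 0  t=1,i=8
  #..## -> .   bit 19 = 0  t=1,i=10
  #..#. -> #   bit 18 = 1  t=3,i=15
  #...# -> .   bit 17 = 0  t=0,i=18
  #.... -> #   bit 16 = 1  t=0,i=13
  .#### -> .   bit 15 = 0  t=2,i=17
  .###. -> #   bit 14 = 1  t=1,i=12
  .##.# -> #   bit 13 = 1  t=0,i=3
  .##.. -> #   bit 12 = 1  t=0,i=11
  .#.## -> .   bit 11 = 0  t=0,i=1
  .#.#. -> #   bit 10 = 1  t=1,i=7
  .#..# -> .   bit 9 = 0  t=1,i=9
  .#... -> #   bit 8 = 1  t=0,i=17
  ..### -> #   bit 7 = 1  t=1,i=11
  ..##. -> #   bit 6 = 1  t=1,i=3
  ..#.# -> .   bit 5 = 0  t=0,i=0
  ..#.. -> #   bit 4 = 1  t=0,i=16
  ...## -> .   bit 3 = 0  t=1,i=2
  ...#. -> .   bit 2 = 0  t=0,i=15
  ....# -> .   bit 1 = 0  t=0,i=14
  ..... -> #   bit 0 = 1  t=1,i=0
  bits 00111001101001010111010111010001 = 967144913

967144913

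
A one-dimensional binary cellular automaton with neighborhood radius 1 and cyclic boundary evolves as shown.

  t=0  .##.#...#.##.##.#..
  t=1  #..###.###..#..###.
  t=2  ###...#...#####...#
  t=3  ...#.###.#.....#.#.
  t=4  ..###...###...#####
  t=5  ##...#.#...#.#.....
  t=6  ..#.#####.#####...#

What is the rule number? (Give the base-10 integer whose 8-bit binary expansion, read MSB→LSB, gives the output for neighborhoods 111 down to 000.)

  nb ###: next=.  (t=1,i=4, bit7=0)
  nb ##.: next=.  (t=0,i=2, bit6=0)
  nb #.#: next=#  (t=0,i=3, bit5=1)
  nb #..: next=#  (t=0,i=5, bit4=1)
  nb .##: next=.  (t=0,i=1, bit3=0)
  nb .#.: next=#  (t=0,i=4, bit2=1)
  nb ..#: next=#  (t=0,i=0, bit1=1)
  nb ...: next=.  (t=0,i=6, bit0=0)
  bits 00110110 = 54

54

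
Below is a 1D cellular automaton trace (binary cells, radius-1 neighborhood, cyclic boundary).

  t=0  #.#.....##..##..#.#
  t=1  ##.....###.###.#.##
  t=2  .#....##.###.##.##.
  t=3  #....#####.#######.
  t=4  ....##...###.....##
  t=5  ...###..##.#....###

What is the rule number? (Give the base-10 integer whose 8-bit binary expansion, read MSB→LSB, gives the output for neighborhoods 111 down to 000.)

  nb ###: next=.  (t=1,i=0, bit7=0)
  nb ##.: next=#  (t=0,i=0, bit6=1)
  nb #.#: next=#  (t=0,i=1, bit5=1)
  nb #..: next=.  (t=0,i=3, bit4=0)
  nb .##: next=#  (t=0,i=8, bit3=1)
  nb .#.: next=.  (t=0,i=2, bit2=0)
  nb ..#: next=#  (t=0,i=7, bit1=1)
  nb ...: next=.  (t=0,i=4, bit0=0)
  bits 01101010 = 106

106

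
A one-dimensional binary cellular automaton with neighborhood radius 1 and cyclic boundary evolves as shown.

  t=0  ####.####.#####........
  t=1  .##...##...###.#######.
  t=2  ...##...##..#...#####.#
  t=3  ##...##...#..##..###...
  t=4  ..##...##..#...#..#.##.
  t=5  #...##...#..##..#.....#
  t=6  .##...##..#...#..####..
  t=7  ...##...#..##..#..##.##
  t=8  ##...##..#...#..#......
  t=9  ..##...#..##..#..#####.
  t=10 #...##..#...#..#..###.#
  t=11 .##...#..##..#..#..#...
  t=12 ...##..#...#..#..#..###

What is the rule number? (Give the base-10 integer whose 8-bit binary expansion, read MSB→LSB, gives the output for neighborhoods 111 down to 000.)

  [7] ### => #  t=0,i=1
  [6] ##. => .  t=0,i=3
  [5] #.# => .  t=0,i=4
  [4] #.. => #  t=0,i=15
  [3] .## => .  t=0,i=0
  [2] .#. => .  t=2,i=12
  [1] ..# => .  t=0,i=22
  [0] ... => #  t=0,i=16
  bits 10010001 = 145

145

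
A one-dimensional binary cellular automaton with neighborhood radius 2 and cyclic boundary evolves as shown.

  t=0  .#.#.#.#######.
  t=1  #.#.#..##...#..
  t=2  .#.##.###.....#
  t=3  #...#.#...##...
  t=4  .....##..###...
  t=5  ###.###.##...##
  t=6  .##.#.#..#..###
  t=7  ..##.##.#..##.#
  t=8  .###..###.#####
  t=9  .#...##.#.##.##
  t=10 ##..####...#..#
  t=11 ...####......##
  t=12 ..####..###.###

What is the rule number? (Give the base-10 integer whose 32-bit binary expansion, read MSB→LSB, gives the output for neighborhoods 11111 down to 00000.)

1688057033

  [31] ##### => .  t=0,i=9
  [30] ####. => #  t=0,i=12
  [29] ###.# => #  t=5,i=2
  [28] ###.. => .  t=0,i=13
  [27] ##.## => .  t=2,i=5
  [26] ##.#. => #  t=6,i=3
  [25] ##..# => .  t=0,i=14
  [24] ##... => .  t=1,i=9
  [23] #.### => #  t=0,i=7
  [22] #.##. => .  t=2,i=3
  [21] #.#.# => .  t=0,i=3
  [20] #.#.. => #  t=1,i=4
  [19] #..## => #  t=1,i=6
  [18] #..#. => #  t=0,i=0
  [17] #...# => .  t=1,i=10
  [16] #.... => #  t=2,i=10
  [15] .#### => #  t=0,i=8
  [14] .###. => .  t=2,i=7
  [13] .##.# => #  t=2,i=4
  [12] .##.. => #  t=1,i=8
  [11] .#.## => .  t=0,i=6
  [10] .#.#. => #  t=0,i=2
  [9] .#..# => .  t=1,i=5
  [8] .#... => .  t=3,i=1
  [7] ..### => #  t=4,i=9
  [6] ..##. => #  t=1,i=7
  [5] ..#.# => .  t=0,i=1
  [4] ..#.. => .  t=1,i=12
  [3] ...## => #  t=3,i=9
  [2] ...#. => .  t=1,i=11
  [1] ....# => .  t=2,i=12
  [0] ..... => #  t=2,i=11
  bits 01100100100111011011010011001001 = 1688057033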